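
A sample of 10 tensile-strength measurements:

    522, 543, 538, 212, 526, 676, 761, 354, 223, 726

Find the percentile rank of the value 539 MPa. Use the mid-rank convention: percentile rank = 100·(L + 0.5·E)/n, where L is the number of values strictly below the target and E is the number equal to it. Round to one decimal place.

60.0

Sorted: 212, 223, 354, 522, 526, 538, 543, 676, 726, 761.
Count below 539: L = 6; count equal: E = 0; n = 10.
Percentile rank = 100·(6 + 0.5·0)/10 = 100·6/10 = 60.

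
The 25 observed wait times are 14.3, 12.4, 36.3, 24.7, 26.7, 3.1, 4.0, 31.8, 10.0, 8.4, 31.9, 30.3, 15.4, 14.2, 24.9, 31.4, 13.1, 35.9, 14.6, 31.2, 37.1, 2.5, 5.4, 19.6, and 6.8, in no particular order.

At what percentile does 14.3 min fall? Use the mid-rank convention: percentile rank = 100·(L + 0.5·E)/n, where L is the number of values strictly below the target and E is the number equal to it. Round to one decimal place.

42.0

Sorted: 2.5, 3.1, 4.0, 5.4, 6.8, 8.4, 10.0, 12.4, 13.1, 14.2, 14.3, 14.6, 15.4, 19.6, 24.7, 24.9, 26.7, 30.3, 31.2, 31.4, 31.8, 31.9, 35.9, 36.3, 37.1.
Count below 14.3: L = 10; count equal: E = 1; n = 25.
Percentile rank = 100·(10 + 0.5·1)/25 = 100·10.5/25 = 42.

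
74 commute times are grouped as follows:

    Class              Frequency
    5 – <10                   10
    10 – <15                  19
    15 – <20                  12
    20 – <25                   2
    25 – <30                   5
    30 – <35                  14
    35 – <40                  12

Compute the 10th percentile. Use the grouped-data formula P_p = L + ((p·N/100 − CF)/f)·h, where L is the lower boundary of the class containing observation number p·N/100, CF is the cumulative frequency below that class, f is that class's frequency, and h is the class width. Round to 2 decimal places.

8.70

N = 74; target position k = 10/100 · 74 = 7.4.
Cumulative frequencies: 10, 29, 41, 43, 48, 62, 74.
Observation 7.4 falls in the class 5 – <10.
L = 5, CF = 0, f = 10, h = 5.
P10 = 5 + ((7.4 − 0)/10)·5 = 5 + 3.7 = 8.7.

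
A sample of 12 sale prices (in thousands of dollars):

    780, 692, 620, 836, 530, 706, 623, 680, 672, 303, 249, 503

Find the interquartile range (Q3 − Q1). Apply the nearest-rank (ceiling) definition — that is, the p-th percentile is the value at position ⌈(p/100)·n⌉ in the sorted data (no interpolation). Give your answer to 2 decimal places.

Sorted: 249, 303, 503, 530, 620, 623, 672, 680, 692, 706, 780, 836.
n = 12.
P25: rank ⌈25/100·12⌉ = 3 → 503.
P75: rank ⌈75/100·12⌉ = 9 → 692.
Difference: 692 − 503 = 189.

189.00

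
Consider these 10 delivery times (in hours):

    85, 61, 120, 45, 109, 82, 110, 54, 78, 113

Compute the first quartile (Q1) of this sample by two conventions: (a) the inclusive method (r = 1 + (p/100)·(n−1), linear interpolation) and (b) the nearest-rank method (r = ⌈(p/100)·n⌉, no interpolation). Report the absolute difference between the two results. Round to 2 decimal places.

Sorted: 45, 54, 61, 78, 82, 85, 109, 110, 113, 120.
n = 10.
(a) r = 3.25; between ranks 3 (61) and 4 (78): 65.25.
(b) the nearest-rank method: rank 3 → 61.
|65.25 − 61| = 4.25.

4.25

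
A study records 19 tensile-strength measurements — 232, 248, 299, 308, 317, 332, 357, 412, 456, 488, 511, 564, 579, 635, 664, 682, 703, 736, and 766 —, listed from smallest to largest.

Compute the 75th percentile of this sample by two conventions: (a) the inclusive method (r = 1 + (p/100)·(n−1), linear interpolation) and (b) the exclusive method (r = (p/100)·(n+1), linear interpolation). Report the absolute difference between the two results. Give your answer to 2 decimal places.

n = 19.
(a) r = 14.5; between ranks 14 (635) and 15 (664): 649.5.
(b) r = 15 → value at rank 15 = 664.
|649.5 − 664| = 14.5.

14.50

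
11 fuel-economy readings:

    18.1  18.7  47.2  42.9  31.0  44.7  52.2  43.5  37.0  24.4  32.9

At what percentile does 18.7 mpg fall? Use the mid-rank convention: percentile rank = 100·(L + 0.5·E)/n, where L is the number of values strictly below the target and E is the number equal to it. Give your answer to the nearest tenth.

Sorted: 18.1, 18.7, 24.4, 31.0, 32.9, 37.0, 42.9, 43.5, 44.7, 47.2, 52.2.
Count below 18.7: L = 1; count equal: E = 1; n = 11.
Percentile rank = 100·(1 + 0.5·1)/11 = 100·1.5/11 = 13.64.

13.6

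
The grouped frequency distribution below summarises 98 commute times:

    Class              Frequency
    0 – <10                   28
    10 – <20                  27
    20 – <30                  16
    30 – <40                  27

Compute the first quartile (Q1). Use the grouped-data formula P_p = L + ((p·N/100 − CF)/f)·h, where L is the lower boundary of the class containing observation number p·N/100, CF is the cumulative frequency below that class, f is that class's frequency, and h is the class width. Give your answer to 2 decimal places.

8.75

N = 98; target position k = 25/100 · 98 = 24.5.
Cumulative frequencies: 28, 55, 71, 98.
Observation 24.5 falls in the class 0 – <10.
L = 0, CF = 0, f = 28, h = 10.
P25 = 0 + ((24.5 − 0)/28)·10 = 0 + 8.75 = 8.75.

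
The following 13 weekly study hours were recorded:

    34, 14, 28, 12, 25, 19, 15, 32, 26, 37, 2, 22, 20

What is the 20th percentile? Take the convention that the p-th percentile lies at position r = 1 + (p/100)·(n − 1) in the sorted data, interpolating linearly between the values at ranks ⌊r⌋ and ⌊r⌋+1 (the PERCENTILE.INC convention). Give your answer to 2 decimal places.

Sorted: 2, 12, 14, 15, 19, 20, 22, 25, 26, 28, 32, 34, 37.
n = 13.
r = 1 + (20/100)·(13 − 1) = 1 + 2.4 = 3.4.
Rank 3 is 14 and rank 4 is 15.
Interpolate: 14 + 0.4·(15 − 14) = 14 + 0.4·1 = 14.4.

14.40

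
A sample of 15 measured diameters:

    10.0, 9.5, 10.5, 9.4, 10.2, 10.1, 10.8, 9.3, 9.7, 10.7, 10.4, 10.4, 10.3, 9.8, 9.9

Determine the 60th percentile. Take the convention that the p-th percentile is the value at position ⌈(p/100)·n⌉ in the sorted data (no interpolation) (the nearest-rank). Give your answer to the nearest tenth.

10.2

Sorted: 9.3, 9.4, 9.5, 9.7, 9.8, 9.9, 10.0, 10.1, 10.2, 10.3, 10.4, 10.4, 10.5, 10.7, 10.8.
n = 15.
Position = ⌈60/100 · 15⌉ = ⌈9⌉ = 9.
The value at rank 9 is 10.2.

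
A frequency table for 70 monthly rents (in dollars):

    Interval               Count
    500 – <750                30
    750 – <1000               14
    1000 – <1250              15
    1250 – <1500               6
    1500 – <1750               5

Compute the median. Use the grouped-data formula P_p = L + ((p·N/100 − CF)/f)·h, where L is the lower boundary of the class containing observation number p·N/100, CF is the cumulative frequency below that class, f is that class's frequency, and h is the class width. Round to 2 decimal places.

N = 70; target position k = 50/100 · 70 = 35.
Cumulative frequencies: 30, 44, 59, 65, 70.
Observation 35 falls in the class 750 – <1000.
L = 750, CF = 30, f = 14, h = 250.
P50 = 750 + ((35 − 30)/14)·250 = 750 + 89.2857 = 839.286.

839.29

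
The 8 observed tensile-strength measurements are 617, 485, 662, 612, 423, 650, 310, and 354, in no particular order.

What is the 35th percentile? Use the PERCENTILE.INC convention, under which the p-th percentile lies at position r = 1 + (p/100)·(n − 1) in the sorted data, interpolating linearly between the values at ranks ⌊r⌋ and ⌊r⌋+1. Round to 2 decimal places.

Sorted: 310, 354, 423, 485, 612, 617, 650, 662.
n = 8.
r = 1 + (35/100)·(8 − 1) = 1 + 2.45 = 3.45.
Rank 3 is 423 and rank 4 is 485.
Interpolate: 423 + 0.45·(485 − 423) = 423 + 0.45·62 = 450.9.

450.90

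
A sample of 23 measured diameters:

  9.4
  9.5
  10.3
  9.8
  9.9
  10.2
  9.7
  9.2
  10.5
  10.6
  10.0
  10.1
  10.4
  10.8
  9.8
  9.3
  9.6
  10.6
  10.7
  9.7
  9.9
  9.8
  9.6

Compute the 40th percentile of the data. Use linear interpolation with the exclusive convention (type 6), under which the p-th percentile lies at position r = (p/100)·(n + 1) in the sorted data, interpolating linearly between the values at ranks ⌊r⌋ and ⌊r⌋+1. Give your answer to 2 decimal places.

9.80

Sorted: 9.2, 9.3, 9.4, 9.5, 9.6, 9.6, 9.7, 9.7, 9.8, 9.8, 9.8, 9.9, 9.9, 10.0, 10.1, 10.2, 10.3, 10.4, 10.5, 10.6, 10.6, 10.7, 10.8.
n = 23.
r = (40/100)·(23 + 1) = 9.6.
Rank 9 is 9.8 and rank 10 is 9.8.
Interpolate: 9.8 + 0.6·(9.8 − 9.8) = 9.8 + 0.6·0 = 9.8.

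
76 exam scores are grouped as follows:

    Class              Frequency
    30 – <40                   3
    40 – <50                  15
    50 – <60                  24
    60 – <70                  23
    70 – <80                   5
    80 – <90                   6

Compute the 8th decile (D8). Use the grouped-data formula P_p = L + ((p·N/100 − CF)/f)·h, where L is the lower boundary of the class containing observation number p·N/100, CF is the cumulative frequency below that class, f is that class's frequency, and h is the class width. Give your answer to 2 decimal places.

68.17

N = 76; target position k = 80/100 · 76 = 60.8.
Cumulative frequencies: 3, 18, 42, 65, 70, 76.
Observation 60.8 falls in the class 60 – <70.
L = 60, CF = 42, f = 23, h = 10.
P80 = 60 + ((60.8 − 42)/23)·10 = 60 + 8.17391 = 68.1739.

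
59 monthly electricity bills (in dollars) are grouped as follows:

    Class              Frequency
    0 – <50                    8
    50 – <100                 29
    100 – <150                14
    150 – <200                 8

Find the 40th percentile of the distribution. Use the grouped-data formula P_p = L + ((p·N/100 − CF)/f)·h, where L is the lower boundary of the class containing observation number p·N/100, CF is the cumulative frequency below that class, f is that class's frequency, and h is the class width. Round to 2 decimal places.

76.90

N = 59; target position k = 40/100 · 59 = 23.6.
Cumulative frequencies: 8, 37, 51, 59.
Observation 23.6 falls in the class 50 – <100.
L = 50, CF = 8, f = 29, h = 50.
P40 = 50 + ((23.6 − 8)/29)·50 = 50 + 26.8966 = 76.8966.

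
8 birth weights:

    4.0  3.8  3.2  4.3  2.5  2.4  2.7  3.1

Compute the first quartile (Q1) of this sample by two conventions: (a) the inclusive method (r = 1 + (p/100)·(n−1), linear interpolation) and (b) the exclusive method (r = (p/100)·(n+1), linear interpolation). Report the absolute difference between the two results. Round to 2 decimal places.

Sorted: 2.4, 2.5, 2.7, 3.1, 3.2, 3.8, 4.0, 4.3.
n = 8.
(a) r = 2.75; between ranks 2 (2.5) and 3 (2.7): 2.65.
(b) r = 2.25; between ranks 2 (2.5) and 3 (2.7): 2.55.
|2.65 − 2.55| = 0.1.

0.10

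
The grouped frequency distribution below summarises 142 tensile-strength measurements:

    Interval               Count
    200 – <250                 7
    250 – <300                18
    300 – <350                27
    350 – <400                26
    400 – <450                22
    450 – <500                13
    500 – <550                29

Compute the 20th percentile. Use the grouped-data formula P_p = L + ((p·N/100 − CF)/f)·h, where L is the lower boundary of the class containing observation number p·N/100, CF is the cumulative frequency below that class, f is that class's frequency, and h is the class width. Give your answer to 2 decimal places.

N = 142; target position k = 20/100 · 142 = 28.4.
Cumulative frequencies: 7, 25, 52, 78, 100, 113, 142.
Observation 28.4 falls in the class 300 – <350.
L = 300, CF = 25, f = 27, h = 50.
P20 = 300 + ((28.4 − 25)/27)·50 = 300 + 6.2963 = 306.296.

306.30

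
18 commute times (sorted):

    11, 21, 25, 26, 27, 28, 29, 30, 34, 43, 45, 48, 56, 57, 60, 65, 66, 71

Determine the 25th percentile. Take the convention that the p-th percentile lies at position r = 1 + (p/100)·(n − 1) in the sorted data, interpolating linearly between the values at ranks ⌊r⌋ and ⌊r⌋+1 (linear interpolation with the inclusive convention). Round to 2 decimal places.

27.25

n = 18.
r = 1 + (25/100)·(18 − 1) = 1 + 4.25 = 5.25.
Rank 5 is 27 and rank 6 is 28.
Interpolate: 27 + 0.25·(28 − 27) = 27 + 0.25·1 = 27.25.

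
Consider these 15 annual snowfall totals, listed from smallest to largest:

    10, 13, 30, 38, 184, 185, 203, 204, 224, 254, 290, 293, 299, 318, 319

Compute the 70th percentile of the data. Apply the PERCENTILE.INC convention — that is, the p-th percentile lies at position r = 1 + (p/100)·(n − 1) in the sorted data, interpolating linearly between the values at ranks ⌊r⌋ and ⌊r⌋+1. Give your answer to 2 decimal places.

282.80

n = 15.
r = 1 + (70/100)·(15 − 1) = 1 + 9.8 = 10.8.
Rank 10 is 254 and rank 11 is 290.
Interpolate: 254 + 0.8·(290 − 254) = 254 + 0.8·36 = 282.8.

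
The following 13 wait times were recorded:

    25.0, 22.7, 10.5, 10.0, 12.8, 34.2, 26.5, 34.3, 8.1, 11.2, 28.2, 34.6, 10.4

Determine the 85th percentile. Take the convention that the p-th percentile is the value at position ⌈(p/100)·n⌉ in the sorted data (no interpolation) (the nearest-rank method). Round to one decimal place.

Sorted: 8.1, 10.0, 10.4, 10.5, 11.2, 12.8, 22.7, 25.0, 26.5, 28.2, 34.2, 34.3, 34.6.
n = 13.
Position = ⌈85/100 · 13⌉ = ⌈11.05⌉ = 12.
The value at rank 12 is 34.3.

34.3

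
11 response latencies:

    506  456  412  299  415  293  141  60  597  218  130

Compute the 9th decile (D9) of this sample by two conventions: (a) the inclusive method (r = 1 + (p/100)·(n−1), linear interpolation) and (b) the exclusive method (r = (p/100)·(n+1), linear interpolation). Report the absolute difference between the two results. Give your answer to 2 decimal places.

72.80

Sorted: 60, 130, 141, 218, 293, 299, 412, 415, 456, 506, 597.
n = 11.
(a) r = 10 → value at rank 10 = 506.
(b) r = 10.8; between ranks 10 (506) and 11 (597): 578.8.
|506 − 578.8| = 72.8.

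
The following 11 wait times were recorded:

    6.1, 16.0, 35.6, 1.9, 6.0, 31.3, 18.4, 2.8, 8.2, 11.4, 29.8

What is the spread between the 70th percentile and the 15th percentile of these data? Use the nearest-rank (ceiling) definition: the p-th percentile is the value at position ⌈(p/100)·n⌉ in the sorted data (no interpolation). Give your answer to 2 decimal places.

15.60

Sorted: 1.9, 2.8, 6.0, 6.1, 8.2, 11.4, 16.0, 18.4, 29.8, 31.3, 35.6.
n = 11.
P15: rank ⌈15/100·11⌉ = 2 → 2.8.
P70: rank ⌈70/100·11⌉ = 8 → 18.4.
Difference: 18.4 − 2.8 = 15.6.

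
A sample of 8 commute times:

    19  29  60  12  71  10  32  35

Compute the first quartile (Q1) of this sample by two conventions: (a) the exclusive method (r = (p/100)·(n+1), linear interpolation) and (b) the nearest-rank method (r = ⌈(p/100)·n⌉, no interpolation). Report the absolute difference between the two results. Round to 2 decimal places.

Sorted: 10, 12, 19, 29, 32, 35, 60, 71.
n = 8.
(a) r = 2.25; between ranks 2 (12) and 3 (19): 13.75.
(b) the nearest-rank method: rank 2 → 12.
|13.75 − 12| = 1.75.

1.75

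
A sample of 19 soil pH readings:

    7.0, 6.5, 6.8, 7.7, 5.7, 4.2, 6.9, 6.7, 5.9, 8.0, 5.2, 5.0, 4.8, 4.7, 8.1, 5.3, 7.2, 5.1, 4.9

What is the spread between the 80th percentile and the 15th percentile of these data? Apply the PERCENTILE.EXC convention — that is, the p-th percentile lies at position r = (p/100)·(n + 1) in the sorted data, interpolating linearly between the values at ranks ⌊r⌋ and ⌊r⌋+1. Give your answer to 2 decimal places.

2.40

Sorted: 4.2, 4.7, 4.8, 4.9, 5.0, 5.1, 5.2, 5.3, 5.7, 5.9, 6.5, 6.7, 6.8, 6.9, 7.0, 7.2, 7.7, 8.0, 8.1.
n = 19.
P15: r = 3 (integer) → 4.8.
P80: r = 16 (integer) → 7.2.
Difference: 7.2 − 4.8 = 2.4.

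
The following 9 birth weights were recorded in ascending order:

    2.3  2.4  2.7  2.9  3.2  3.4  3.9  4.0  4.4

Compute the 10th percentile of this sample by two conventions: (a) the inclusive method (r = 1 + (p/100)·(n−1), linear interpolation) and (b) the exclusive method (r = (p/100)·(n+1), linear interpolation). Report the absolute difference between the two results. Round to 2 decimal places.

0.08

n = 9.
(a) r = 1.8; between ranks 1 (2.3) and 2 (2.4): 2.38.
(b) r = 1 → value at rank 1 = 2.3.
|2.38 − 2.3| = 0.08.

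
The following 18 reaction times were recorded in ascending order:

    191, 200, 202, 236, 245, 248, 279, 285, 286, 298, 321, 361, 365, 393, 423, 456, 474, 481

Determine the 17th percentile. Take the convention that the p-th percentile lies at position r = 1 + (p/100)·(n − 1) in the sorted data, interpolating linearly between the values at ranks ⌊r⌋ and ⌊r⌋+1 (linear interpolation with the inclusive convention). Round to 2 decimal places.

232.26

n = 18.
r = 1 + (17/100)·(18 − 1) = 1 + 2.89 = 3.89.
Rank 3 is 202 and rank 4 is 236.
Interpolate: 202 + 0.89·(236 − 202) = 202 + 0.89·34 = 232.26.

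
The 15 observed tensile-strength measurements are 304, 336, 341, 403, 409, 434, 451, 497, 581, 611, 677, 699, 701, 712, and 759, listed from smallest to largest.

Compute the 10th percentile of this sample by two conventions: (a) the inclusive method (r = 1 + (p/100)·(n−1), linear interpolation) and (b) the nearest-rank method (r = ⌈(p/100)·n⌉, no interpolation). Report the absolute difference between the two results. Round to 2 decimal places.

n = 15.
(a) r = 2.4; between ranks 2 (336) and 3 (341): 338.
(b) the nearest-rank method: rank 2 → 336.
|338 − 336| = 2.

2.00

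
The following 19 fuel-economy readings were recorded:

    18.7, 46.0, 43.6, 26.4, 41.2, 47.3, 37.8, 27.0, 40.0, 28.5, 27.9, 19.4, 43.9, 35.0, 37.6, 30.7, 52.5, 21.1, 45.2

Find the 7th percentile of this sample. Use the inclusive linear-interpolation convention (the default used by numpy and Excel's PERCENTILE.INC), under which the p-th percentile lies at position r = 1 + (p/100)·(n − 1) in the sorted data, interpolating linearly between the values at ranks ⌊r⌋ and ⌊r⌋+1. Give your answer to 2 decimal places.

Sorted: 18.7, 19.4, 21.1, 26.4, 27.0, 27.9, 28.5, 30.7, 35.0, 37.6, 37.8, 40.0, 41.2, 43.6, 43.9, 45.2, 46.0, 47.3, 52.5.
n = 19.
r = 1 + (7/100)·(19 − 1) = 1 + 1.26 = 2.26.
Rank 2 is 19.4 and rank 3 is 21.1.
Interpolate: 19.4 + 0.26·(21.1 − 19.4) = 19.4 + 0.26·1.7 = 19.842.

19.84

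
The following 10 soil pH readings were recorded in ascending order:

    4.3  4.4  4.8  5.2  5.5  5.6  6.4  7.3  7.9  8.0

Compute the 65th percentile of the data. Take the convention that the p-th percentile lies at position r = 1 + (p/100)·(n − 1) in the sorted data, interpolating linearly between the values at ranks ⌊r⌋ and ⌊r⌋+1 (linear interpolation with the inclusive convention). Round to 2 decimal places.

n = 10.
r = 1 + (65/100)·(10 − 1) = 1 + 5.85 = 6.85.
Rank 6 is 5.6 and rank 7 is 6.4.
Interpolate: 5.6 + 0.85·(6.4 − 5.6) = 5.6 + 0.85·0.8 = 6.28.

6.28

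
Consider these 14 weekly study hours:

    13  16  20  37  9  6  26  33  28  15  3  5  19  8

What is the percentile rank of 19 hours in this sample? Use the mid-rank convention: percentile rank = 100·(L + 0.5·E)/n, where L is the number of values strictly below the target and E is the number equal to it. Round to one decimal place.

60.7

Sorted: 3, 5, 6, 8, 9, 13, 15, 16, 19, 20, 26, 28, 33, 37.
Count below 19: L = 8; count equal: E = 1; n = 14.
Percentile rank = 100·(8 + 0.5·1)/14 = 100·8.5/14 = 60.71.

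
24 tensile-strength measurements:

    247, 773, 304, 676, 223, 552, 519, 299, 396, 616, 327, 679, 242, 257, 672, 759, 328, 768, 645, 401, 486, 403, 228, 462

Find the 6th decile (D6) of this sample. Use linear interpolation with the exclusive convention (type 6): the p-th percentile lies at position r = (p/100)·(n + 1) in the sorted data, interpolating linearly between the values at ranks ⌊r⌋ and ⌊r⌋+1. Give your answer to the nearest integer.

Sorted: 223, 228, 242, 247, 257, 299, 304, 327, 328, 396, 401, 403, 462, 486, 519, 552, 616, 645, 672, 676, 679, 759, 768, 773.
n = 24.
r = (60/100)·(24 + 1) = 15.
r is an integer, so P60 is the value at rank 15: 519.

519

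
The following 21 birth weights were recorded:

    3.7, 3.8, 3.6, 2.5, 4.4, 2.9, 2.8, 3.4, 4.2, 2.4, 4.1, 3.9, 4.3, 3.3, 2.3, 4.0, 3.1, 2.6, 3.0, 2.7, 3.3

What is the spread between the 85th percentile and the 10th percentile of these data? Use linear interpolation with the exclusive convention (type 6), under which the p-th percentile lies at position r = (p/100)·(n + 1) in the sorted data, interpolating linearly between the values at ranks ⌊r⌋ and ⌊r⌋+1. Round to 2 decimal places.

1.75

Sorted: 2.3, 2.4, 2.5, 2.6, 2.7, 2.8, 2.9, 3.0, 3.1, 3.3, 3.3, 3.4, 3.6, 3.7, 3.8, 3.9, 4.0, 4.1, 4.2, 4.3, 4.4.
n = 21.
P10: r = 2.2; ranks 2–3 are 2.4, 2.5; interpolating gives 2.42.
P85: r = 18.7; ranks 18–19 are 4.1, 4.2; interpolating gives 4.17.
Difference: 4.17 − 2.42 = 1.75.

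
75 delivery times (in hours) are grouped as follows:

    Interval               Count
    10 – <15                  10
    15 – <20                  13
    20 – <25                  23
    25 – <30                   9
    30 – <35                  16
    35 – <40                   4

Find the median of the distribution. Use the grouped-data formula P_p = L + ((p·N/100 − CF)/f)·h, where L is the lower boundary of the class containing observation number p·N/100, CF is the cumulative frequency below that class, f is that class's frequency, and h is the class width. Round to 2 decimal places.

N = 75; target position k = 50/100 · 75 = 37.5.
Cumulative frequencies: 10, 23, 46, 55, 71, 75.
Observation 37.5 falls in the class 20 – <25.
L = 20, CF = 23, f = 23, h = 5.
P50 = 20 + ((37.5 − 23)/23)·5 = 20 + 3.15217 = 23.1522.

23.15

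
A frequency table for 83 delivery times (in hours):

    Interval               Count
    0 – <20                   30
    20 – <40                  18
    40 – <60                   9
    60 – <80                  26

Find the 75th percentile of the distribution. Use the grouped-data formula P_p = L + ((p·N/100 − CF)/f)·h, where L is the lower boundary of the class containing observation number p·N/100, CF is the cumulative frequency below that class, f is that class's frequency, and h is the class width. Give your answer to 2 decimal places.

N = 83; target position k = 75/100 · 83 = 62.25.
Cumulative frequencies: 30, 48, 57, 83.
Observation 62.25 falls in the class 60 – <80.
L = 60, CF = 57, f = 26, h = 20.
P75 = 60 + ((62.25 − 57)/26)·20 = 60 + 4.03846 = 64.0385.

64.04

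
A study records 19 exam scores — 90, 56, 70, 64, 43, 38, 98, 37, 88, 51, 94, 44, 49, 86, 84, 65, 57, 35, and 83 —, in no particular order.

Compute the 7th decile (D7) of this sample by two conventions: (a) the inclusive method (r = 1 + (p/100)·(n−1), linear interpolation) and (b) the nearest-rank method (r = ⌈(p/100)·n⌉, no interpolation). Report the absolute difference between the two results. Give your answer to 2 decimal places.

0.40

Sorted: 35, 37, 38, 43, 44, 49, 51, 56, 57, 64, 65, 70, 83, 84, 86, 88, 90, 94, 98.
n = 19.
(a) r = 13.6; between ranks 13 (83) and 14 (84): 83.6.
(b) the nearest-rank method: rank 14 → 84.
|83.6 − 84| = 0.4.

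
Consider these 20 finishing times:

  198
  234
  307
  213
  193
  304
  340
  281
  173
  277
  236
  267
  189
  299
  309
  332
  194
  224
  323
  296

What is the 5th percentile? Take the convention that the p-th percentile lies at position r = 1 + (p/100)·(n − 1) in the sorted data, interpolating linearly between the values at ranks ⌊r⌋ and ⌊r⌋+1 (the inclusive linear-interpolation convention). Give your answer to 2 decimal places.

Sorted: 173, 189, 193, 194, 198, 213, 224, 234, 236, 267, 277, 281, 296, 299, 304, 307, 309, 323, 332, 340.
n = 20.
r = 1 + (5/100)·(20 − 1) = 1 + 0.95 = 1.95.
Rank 1 is 173 and rank 2 is 189.
Interpolate: 173 + 0.95·(189 − 173) = 173 + 0.95·16 = 188.2.

188.20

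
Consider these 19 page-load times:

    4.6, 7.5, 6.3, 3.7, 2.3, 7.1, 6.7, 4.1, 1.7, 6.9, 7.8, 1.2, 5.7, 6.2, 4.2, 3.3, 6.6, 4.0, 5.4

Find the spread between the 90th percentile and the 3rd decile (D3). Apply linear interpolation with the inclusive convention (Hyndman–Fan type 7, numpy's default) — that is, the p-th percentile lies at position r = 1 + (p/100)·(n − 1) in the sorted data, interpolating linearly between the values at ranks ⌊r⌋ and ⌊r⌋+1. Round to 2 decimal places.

Sorted: 1.2, 1.7, 2.3, 3.3, 3.7, 4.0, 4.1, 4.2, 4.6, 5.4, 5.7, 6.2, 6.3, 6.6, 6.7, 6.9, 7.1, 7.5, 7.8.
n = 19.
P30: r = 6.4; ranks 6–7 are 4.0, 4.1; interpolating gives 4.04.
P90: r = 17.2; ranks 17–18 are 7.1, 7.5; interpolating gives 7.18.
Difference: 7.18 − 4.04 = 3.14.

3.14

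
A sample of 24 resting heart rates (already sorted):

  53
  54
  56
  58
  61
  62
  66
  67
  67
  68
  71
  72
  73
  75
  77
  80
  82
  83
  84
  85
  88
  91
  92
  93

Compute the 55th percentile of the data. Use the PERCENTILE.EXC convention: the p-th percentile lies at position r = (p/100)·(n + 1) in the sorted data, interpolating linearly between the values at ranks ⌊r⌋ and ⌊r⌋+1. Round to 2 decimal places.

74.50

n = 24.
r = (55/100)·(24 + 1) = 13.75.
Rank 13 is 73 and rank 14 is 75.
Interpolate: 73 + 0.75·(75 − 73) = 73 + 0.75·2 = 74.5.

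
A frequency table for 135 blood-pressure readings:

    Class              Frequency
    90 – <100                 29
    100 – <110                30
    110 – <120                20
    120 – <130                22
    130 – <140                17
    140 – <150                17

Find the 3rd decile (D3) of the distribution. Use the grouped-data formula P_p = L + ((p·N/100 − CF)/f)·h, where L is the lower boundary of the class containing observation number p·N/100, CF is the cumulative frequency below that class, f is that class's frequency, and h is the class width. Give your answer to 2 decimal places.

103.83

N = 135; target position k = 30/100 · 135 = 40.5.
Cumulative frequencies: 29, 59, 79, 101, 118, 135.
Observation 40.5 falls in the class 100 – <110.
L = 100, CF = 29, f = 30, h = 10.
P30 = 100 + ((40.5 − 29)/30)·10 = 100 + 3.83333 = 103.833.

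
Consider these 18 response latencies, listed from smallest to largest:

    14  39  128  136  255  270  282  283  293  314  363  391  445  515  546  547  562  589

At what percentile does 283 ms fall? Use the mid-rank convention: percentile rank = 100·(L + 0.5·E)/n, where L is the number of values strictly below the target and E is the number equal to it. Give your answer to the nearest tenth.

Count below 283: L = 7; count equal: E = 1; n = 18.
Percentile rank = 100·(7 + 0.5·1)/18 = 100·7.5/18 = 41.67.

41.7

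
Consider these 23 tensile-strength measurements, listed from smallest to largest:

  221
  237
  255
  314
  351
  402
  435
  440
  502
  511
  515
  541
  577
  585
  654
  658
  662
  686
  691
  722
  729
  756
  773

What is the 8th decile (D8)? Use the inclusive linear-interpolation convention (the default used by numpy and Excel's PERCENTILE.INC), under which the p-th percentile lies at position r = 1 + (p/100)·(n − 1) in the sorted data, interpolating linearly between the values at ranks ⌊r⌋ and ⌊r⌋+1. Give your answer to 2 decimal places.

n = 23.
r = 1 + (80/100)·(23 − 1) = 1 + 17.6 = 18.6.
Rank 18 is 686 and rank 19 is 691.
Interpolate: 686 + 0.6·(691 − 686) = 686 + 0.6·5 = 689.

689.00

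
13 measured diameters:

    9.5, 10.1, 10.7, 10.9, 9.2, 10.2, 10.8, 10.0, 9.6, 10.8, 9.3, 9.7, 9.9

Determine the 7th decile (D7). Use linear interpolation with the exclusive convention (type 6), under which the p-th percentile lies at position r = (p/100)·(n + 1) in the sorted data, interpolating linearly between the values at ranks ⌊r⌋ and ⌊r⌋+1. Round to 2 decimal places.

10.60

Sorted: 9.2, 9.3, 9.5, 9.6, 9.7, 9.9, 10.0, 10.1, 10.2, 10.7, 10.8, 10.8, 10.9.
n = 13.
r = (70/100)·(13 + 1) = 9.8.
Rank 9 is 10.2 and rank 10 is 10.7.
Interpolate: 10.2 + 0.8·(10.7 − 10.2) = 10.2 + 0.8·0.5 = 10.6.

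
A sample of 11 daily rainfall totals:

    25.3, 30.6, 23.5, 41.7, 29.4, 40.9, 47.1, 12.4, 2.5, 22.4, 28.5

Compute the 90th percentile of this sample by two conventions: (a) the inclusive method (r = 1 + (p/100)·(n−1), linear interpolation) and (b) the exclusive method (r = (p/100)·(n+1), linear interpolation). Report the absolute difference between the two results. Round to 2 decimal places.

Sorted: 2.5, 12.4, 22.4, 23.5, 25.3, 28.5, 29.4, 30.6, 40.9, 41.7, 47.1.
n = 11.
(a) r = 10 → value at rank 10 = 41.7.
(b) r = 10.8; between ranks 10 (41.7) and 11 (47.1): 46.02.
|41.7 − 46.02| = 4.32.

4.32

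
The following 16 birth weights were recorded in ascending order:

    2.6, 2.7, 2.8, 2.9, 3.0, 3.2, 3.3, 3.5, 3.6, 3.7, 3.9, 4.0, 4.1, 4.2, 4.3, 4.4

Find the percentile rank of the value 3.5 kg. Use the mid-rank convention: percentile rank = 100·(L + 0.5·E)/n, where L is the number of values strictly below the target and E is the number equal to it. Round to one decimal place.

46.9

Count below 3.5: L = 7; count equal: E = 1; n = 16.
Percentile rank = 100·(7 + 0.5·1)/16 = 100·7.5/16 = 46.88.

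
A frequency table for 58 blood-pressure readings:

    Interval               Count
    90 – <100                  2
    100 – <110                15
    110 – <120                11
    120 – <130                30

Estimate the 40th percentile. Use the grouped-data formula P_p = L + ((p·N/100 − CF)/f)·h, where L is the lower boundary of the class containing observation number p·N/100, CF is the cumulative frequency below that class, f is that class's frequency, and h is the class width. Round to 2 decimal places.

N = 58; target position k = 40/100 · 58 = 23.2.
Cumulative frequencies: 2, 17, 28, 58.
Observation 23.2 falls in the class 110 – <120.
L = 110, CF = 17, f = 11, h = 10.
P40 = 110 + ((23.2 − 17)/11)·10 = 110 + 5.63636 = 115.636.

115.64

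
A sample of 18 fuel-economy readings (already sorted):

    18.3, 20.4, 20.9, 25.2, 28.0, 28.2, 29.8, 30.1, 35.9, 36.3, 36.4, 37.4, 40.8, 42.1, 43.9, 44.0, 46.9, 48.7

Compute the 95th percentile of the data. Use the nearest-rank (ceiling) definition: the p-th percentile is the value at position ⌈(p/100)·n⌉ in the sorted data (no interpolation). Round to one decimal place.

48.7

n = 18.
Position = ⌈95/100 · 18⌉ = ⌈17.1⌉ = 18.
The value at rank 18 is 48.7.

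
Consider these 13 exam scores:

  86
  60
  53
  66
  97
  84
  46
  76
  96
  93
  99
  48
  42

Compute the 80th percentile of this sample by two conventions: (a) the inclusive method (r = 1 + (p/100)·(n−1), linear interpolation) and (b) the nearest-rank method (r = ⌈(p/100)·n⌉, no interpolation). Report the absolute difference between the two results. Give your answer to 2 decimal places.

Sorted: 42, 46, 48, 53, 60, 66, 76, 84, 86, 93, 96, 97, 99.
n = 13.
(a) r = 10.6; between ranks 10 (93) and 11 (96): 94.8.
(b) the nearest-rank method: rank 11 → 96.
|94.8 − 96| = 1.2.

1.20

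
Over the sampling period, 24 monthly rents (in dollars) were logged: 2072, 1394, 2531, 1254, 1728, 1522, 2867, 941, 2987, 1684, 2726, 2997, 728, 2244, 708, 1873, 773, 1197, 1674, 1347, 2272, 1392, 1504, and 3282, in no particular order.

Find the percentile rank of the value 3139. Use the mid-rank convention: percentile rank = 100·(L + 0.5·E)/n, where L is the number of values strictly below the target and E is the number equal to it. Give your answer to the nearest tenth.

95.8

Sorted: 708, 728, 773, 941, 1197, 1254, 1347, 1392, 1394, 1504, 1522, 1674, 1684, 1728, 1873, 2072, 2244, 2272, 2531, 2726, 2867, 2987, 2997, 3282.
Count below 3139: L = 23; count equal: E = 0; n = 24.
Percentile rank = 100·(23 + 0.5·0)/24 = 100·23/24 = 95.83.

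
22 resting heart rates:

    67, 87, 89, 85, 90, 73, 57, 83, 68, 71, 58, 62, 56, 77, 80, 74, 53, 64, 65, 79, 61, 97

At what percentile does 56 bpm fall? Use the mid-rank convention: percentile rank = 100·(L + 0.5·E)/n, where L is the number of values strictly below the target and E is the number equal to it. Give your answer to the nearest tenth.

6.8

Sorted: 53, 56, 57, 58, 61, 62, 64, 65, 67, 68, 71, 73, 74, 77, 79, 80, 83, 85, 87, 89, 90, 97.
Count below 56: L = 1; count equal: E = 1; n = 22.
Percentile rank = 100·(1 + 0.5·1)/22 = 100·1.5/22 = 6.818.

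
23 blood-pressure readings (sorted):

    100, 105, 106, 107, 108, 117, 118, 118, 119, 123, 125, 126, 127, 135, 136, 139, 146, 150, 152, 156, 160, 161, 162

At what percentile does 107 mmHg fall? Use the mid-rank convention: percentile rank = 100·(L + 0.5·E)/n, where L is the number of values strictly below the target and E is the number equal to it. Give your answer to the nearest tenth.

15.2

Count below 107: L = 3; count equal: E = 1; n = 23.
Percentile rank = 100·(3 + 0.5·1)/23 = 100·3.5/23 = 15.22.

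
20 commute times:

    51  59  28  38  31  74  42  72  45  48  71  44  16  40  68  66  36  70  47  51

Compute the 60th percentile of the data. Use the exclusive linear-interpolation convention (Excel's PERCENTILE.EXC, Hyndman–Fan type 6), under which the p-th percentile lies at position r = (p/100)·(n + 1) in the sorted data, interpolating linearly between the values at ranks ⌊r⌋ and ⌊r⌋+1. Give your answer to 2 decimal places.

Sorted: 16, 28, 31, 36, 38, 40, 42, 44, 45, 47, 48, 51, 51, 59, 66, 68, 70, 71, 72, 74.
n = 20.
r = (60/100)·(20 + 1) = 12.6.
Rank 12 is 51 and rank 13 is 51.
Interpolate: 51 + 0.6·(51 − 51) = 51 + 0.6·0 = 51.

51.00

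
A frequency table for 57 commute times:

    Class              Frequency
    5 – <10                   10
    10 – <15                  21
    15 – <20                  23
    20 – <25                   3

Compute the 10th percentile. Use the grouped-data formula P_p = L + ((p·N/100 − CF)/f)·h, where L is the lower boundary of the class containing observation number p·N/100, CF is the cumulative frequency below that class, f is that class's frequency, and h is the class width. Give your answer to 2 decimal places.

N = 57; target position k = 10/100 · 57 = 5.7.
Cumulative frequencies: 10, 31, 54, 57.
Observation 5.7 falls in the class 5 – <10.
L = 5, CF = 0, f = 10, h = 5.
P10 = 5 + ((5.7 − 0)/10)·5 = 5 + 2.85 = 7.85.

7.85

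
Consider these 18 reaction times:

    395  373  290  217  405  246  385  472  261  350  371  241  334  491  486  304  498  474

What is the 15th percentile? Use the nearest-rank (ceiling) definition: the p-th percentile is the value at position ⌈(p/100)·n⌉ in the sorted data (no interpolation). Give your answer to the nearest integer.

246

Sorted: 217, 241, 246, 261, 290, 304, 334, 350, 371, 373, 385, 395, 405, 472, 474, 486, 491, 498.
n = 18.
Position = ⌈15/100 · 18⌉ = ⌈2.7⌉ = 3.
The value at rank 3 is 246.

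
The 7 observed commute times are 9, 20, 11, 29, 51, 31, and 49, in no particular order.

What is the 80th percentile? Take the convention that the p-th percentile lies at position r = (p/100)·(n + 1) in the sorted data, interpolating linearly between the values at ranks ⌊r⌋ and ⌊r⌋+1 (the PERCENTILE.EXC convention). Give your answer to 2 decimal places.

49.80

Sorted: 9, 11, 20, 29, 31, 49, 51.
n = 7.
r = (80/100)·(7 + 1) = 6.4.
Rank 6 is 49 and rank 7 is 51.
Interpolate: 49 + 0.4·(51 − 49) = 49 + 0.4·2 = 49.8.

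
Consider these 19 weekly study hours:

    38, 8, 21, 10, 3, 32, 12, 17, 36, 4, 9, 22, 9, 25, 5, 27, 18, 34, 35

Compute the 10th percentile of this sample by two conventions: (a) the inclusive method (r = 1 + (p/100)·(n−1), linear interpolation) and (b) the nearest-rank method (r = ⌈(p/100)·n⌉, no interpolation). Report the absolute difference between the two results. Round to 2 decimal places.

Sorted: 3, 4, 5, 8, 9, 9, 10, 12, 17, 18, 21, 22, 25, 27, 32, 34, 35, 36, 38.
n = 19.
(a) r = 2.8; between ranks 2 (4) and 3 (5): 4.8.
(b) the nearest-rank method: rank 2 → 4.
|4.8 − 4| = 0.8.

0.80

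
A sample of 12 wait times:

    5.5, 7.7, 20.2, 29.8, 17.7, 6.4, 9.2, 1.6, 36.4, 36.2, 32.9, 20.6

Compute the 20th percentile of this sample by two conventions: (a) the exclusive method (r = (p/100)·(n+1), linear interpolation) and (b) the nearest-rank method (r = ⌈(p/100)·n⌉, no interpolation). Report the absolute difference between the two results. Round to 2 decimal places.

0.36

Sorted: 1.6, 5.5, 6.4, 7.7, 9.2, 17.7, 20.2, 20.6, 29.8, 32.9, 36.2, 36.4.
n = 12.
(a) r = 2.6; between ranks 2 (5.5) and 3 (6.4): 6.04.
(b) the nearest-rank method: rank 3 → 6.4.
|6.04 − 6.4| = 0.36.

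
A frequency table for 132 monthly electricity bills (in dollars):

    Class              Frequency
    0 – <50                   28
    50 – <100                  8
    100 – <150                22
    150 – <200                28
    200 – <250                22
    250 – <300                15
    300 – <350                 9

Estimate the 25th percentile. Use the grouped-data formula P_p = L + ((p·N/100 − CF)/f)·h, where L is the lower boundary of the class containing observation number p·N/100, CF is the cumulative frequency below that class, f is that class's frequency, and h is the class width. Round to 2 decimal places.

N = 132; target position k = 25/100 · 132 = 33.
Cumulative frequencies: 28, 36, 58, 86, 108, 123, 132.
Observation 33 falls in the class 50 – <100.
L = 50, CF = 28, f = 8, h = 50.
P25 = 50 + ((33 − 28)/8)·50 = 50 + 31.25 = 81.25.

81.25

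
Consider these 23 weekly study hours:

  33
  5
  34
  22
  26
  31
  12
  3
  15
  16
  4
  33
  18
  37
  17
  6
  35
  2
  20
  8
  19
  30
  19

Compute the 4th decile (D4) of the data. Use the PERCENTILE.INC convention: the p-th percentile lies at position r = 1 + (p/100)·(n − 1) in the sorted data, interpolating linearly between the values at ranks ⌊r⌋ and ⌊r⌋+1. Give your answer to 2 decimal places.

16.80

Sorted: 2, 3, 4, 5, 6, 8, 12, 15, 16, 17, 18, 19, 19, 20, 22, 26, 30, 31, 33, 33, 34, 35, 37.
n = 23.
r = 1 + (40/100)·(23 − 1) = 1 + 8.8 = 9.8.
Rank 9 is 16 and rank 10 is 17.
Interpolate: 16 + 0.8·(17 − 16) = 16 + 0.8·1 = 16.8.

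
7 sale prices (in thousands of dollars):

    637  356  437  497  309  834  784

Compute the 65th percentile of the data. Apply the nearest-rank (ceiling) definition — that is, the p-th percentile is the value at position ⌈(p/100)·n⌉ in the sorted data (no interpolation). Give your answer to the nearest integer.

Sorted: 309, 356, 437, 497, 637, 784, 834.
n = 7.
Position = ⌈65/100 · 7⌉ = ⌈4.55⌉ = 5.
The value at rank 5 is 637.

637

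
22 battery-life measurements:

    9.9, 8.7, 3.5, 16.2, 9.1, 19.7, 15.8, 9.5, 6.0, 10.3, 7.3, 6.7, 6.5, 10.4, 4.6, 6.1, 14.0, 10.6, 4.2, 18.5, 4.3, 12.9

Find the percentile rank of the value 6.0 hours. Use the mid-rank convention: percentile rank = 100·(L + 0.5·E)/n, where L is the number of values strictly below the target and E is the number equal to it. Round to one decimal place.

20.5

Sorted: 3.5, 4.2, 4.3, 4.6, 6.0, 6.1, 6.5, 6.7, 7.3, 8.7, 9.1, 9.5, 9.9, 10.3, 10.4, 10.6, 12.9, 14.0, 15.8, 16.2, 18.5, 19.7.
Count below 6.0: L = 4; count equal: E = 1; n = 22.
Percentile rank = 100·(4 + 0.5·1)/22 = 100·4.5/22 = 20.45.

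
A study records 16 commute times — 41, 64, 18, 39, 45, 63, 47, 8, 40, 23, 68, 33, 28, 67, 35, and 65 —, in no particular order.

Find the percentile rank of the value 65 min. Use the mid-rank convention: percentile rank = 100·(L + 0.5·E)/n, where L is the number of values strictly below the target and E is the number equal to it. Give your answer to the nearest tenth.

Sorted: 8, 18, 23, 28, 33, 35, 39, 40, 41, 45, 47, 63, 64, 65, 67, 68.
Count below 65: L = 13; count equal: E = 1; n = 16.
Percentile rank = 100·(13 + 0.5·1)/16 = 100·13.5/16 = 84.38.

84.4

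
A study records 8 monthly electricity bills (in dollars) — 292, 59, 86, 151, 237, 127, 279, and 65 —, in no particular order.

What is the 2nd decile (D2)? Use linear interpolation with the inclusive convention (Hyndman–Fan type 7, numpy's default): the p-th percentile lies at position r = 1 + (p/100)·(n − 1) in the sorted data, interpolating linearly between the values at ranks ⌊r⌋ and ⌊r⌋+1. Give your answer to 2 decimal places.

73.40

Sorted: 59, 65, 86, 127, 151, 237, 279, 292.
n = 8.
r = 1 + (20/100)·(8 − 1) = 1 + 1.4 = 2.4.
Rank 2 is 65 and rank 3 is 86.
Interpolate: 65 + 0.4·(86 − 65) = 65 + 0.4·21 = 73.4.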